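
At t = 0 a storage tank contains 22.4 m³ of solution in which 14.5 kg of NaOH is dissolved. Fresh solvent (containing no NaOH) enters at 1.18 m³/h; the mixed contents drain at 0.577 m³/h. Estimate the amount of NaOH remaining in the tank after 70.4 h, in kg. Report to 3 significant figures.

Let m(t) be the amount of NaOH. Volume: V(t) = V₀ + (Q_in − Q_out) t = 22.4 + 0.60300 t; V(70.4) = 64.851 m³.
No NaOH enters, so dm/dt = −Q_out · (m/V).
Separate: dm/m = −Q_out dt/V(t) ⇒ ln(m/m₀) = −(Q_out/(Q_in−Q_out)) ln(V/V₀).
m = m₀ (V₀/V)^(Q_out/(Q_in−Q_out)) = 14.5 × (22.4/64.851)^(0.95688) = 5.2433 kg.

5.24 kg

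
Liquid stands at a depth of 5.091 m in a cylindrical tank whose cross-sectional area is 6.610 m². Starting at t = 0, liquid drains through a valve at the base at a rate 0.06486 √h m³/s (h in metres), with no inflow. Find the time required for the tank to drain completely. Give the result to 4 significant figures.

With no inflow, A dh/dt = −0.06486 √h.
This is separable: 2 d(√h)/dt = −0.06486/A, so √h = √h₀ − (0.06486/(2A)) t.
Tank is empty when √h = 0: t_empty = 2A√h₀/0.06486.
t_empty = 2·6.610·√5.091/0.06486 = 13.2200·2.25632/0.06486 = 459.892 s.

459.9 s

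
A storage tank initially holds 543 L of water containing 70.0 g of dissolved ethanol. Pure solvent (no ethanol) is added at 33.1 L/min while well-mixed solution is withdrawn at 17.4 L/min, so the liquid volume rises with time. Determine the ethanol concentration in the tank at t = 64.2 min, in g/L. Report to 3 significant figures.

0.0141 g/L

Let m(t) be the amount of ethanol. Volume: V(t) = V₀ + (Q_in − Q_out) t = 543 + 15.700 t; V(64.2) = 1550.9 L.
No ethanol enters, so dm/dt = −Q_out · (m/V).
Separate: dm/m = −Q_out dt/V(t) ⇒ ln(m/m₀) = −(Q_out/(Q_in−Q_out)) ln(V/V₀).
m = m₀ (V₀/V)^(Q_out/(Q_in−Q_out)) = 70.0 × (543/1550.9)^(1.1083) = 21.875 g.
C = m/V = 21.875/1550.9 = 0.014104 g/L.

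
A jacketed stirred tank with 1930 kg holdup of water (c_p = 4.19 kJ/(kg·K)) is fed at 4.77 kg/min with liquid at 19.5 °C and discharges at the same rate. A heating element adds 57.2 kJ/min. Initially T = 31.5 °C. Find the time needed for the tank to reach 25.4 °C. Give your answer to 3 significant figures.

First-law balance (no shaft work): M c_p dT/dt = ṁ c_p (T_in − T) + 57.2.
τ = M/ṁ = 404.61 min; T_ss = T_in + Q̇/(ṁ c_p) = 22.362 °C.
T(t) = T_ss + (T₀ − T_ss) e^(−t/τ). Set T = 25.4:
e^(−t/τ) = (25.4 − 22.362)/(31.5 − 22.362) = 0.33246
t = −404.61 · ln(0.33246) = 445.57 min.

446 min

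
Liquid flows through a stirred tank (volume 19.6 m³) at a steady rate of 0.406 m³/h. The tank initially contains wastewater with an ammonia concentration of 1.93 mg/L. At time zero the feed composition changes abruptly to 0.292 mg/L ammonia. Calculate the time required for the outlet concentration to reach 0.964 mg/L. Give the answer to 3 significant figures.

Species balance: V dC/dt = Q(C_in − C) ⇒ τ = V/Q = 48.276 h.
C(t) = C_in + (C₀ − C_in) e^(−t/τ). Set C = 0.964 and solve for t:
e^(−t/τ) = (C − C_in)/(C₀ − C_in) = (0.964 − 0.292)/(1.93 − 0.292) = 0.41026
t = −τ ln(…) = 48.276 × 0.89097 = 43.012 h.

43.0 h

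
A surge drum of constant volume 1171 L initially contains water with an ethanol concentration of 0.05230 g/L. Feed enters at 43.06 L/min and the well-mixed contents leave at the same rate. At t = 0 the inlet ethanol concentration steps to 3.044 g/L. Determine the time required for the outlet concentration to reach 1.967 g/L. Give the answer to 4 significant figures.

Species balance on the tank: V dC/dt = Q(C_in − C), so τ = V/Q = 27.1946 min.
C(t) = C_in + (C₀ − C_in) e^(−t/τ). Set C = 1.967 and solve for t:
e^(−t/τ) = (C − C_in)/(C₀ − C_in) = (1.967 − 3.044)/(0.05230 − 3.044) = 0.359996
t = −τ ln(…) = 27.1946 × 1.02166 = 27.7837 min.

27.78 min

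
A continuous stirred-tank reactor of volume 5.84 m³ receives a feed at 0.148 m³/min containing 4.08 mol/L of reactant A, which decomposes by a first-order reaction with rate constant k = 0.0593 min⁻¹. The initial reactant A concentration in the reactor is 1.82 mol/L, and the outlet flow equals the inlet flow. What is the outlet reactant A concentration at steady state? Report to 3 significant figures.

1.22 mol/L

Species balance: V dC/dt = Q C_in − Q C − k V C.
Steady state (dC/dt = 0): C_ss = Q C_in/(Q + kV) = C_in/(1 + kV/Q).
C_ss = 0.148·4.08/(0.148 + 0.0593·5.84) = 0.60384/0.49431 = 1.2216 mol/L.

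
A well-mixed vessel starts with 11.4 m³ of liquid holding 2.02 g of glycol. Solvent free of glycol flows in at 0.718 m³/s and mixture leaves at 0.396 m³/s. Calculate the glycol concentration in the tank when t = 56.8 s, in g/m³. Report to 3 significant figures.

0.0210 g/m³

Total volume: dV/dt = Q_in − Q_out = 0.32200 m³/s, so V(t) = 11.4 + 0.32200 t and V(56.8) = 29.690 m³.
Solute balance: dm/dt = 0 − Q_out C = −Q_out m/V(t).
Separate: dm/m = −Q_out dt/V(t) ⇒ ln(m/m₀) = −(Q_out/(Q_in−Q_out)) ln(V/V₀).
m = m₀ (V₀/V)^(Q_out/(Q_in−Q_out)) = 2.02 × (11.4/29.690)^(1.2298) = 0.62247 g.
C = m/V = 0.62247/29.690 = 0.020966 g/m³.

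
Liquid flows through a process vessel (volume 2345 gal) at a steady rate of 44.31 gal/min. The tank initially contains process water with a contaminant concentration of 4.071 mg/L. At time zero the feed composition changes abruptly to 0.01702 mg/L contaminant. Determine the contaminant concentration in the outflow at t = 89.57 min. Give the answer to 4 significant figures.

Species balance on the tank: V dC/dt = Q(C_in − C).
Time constant τ = V/Q = 2345/44.31 = 52.9226 min.
C approaches C_in exponentially: C(t) = C_in + (C₀ − C_in) e^(−t/τ).
C(89.57) = 0.01702 + (4.071 − 0.01702)·e^(−89.57/52.9226) = 0.01702 + (4.05398)·0.184064 = 0.763212 mg/L.

0.7632 mg/L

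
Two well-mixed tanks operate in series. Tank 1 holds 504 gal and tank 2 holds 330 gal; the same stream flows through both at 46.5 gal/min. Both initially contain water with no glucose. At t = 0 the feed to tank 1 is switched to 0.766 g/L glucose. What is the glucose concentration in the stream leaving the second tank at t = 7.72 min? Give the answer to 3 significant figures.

Species balance on tank i: dCᵢ/dt = (Cᵢ₋₁ − Cᵢ)/τᵢ with τᵢ = Vᵢ/Q.
τ₁ = 504/46.5 = 10.839 min; τ₂ = 330/46.5 = 7.0968 min.
Tank 1: C₁ = C_in(1 − e^(−t/τ₁)). Tank 2 (τ₁ ≠ τ₂): C₂ = C_in[1 − (τ₁ e^(−t/τ₁) − τ₂ e^(−t/τ₂))/(τ₁ − τ₂)].
At t = 7.72: e^(−t/τ₁) = 0.49053, e^(−t/τ₂) = 0.33695.
C₂ = 0.766·[1 − (10.839·0.49053 − 7.0968·0.33695)/(3.7419)] = 0.766·0.21819 = 0.16713 g/L.

0.167 g/L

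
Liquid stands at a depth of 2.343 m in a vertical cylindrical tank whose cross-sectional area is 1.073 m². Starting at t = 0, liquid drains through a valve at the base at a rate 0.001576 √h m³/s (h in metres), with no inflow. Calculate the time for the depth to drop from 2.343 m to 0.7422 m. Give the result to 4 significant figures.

Mass balance (ρ constant): A dh/dt = −0.001576 √h.
∫ h^(−1/2) dh = −(0.001576/A) ∫ dt, giving 2√h = 2√h₀ − (0.001576/A) t.
t = 2A(√h₀ − √h)/0.001576 = 2·1.073·(√2.343 − √0.7422)/0.001576
  = 2.14600 × (1.53069 − 0.861510) / 0.001576 = 911.200 s.

911.2 s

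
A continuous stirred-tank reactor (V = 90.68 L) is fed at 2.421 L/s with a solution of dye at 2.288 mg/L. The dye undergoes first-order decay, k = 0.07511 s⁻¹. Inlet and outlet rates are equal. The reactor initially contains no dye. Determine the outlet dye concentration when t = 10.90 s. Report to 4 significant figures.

0.4022 mg/L

Species balance: V dC/dt = Q C_in − Q C − k V C.
This is linear with rate a = Q/V + k = 0.101808 s⁻¹.
C_ss = Q C_in/(Q + kV) = 0.600007 mg/L; C(t) = C_ss + (C₀ − C_ss) e^(−a t).
C(10.90) = 0.600007 + (-0.600007)·e^(−0.101808·10.90) = 0.600007 + (-0.600007)·0.329654 = 0.402212 mg/L.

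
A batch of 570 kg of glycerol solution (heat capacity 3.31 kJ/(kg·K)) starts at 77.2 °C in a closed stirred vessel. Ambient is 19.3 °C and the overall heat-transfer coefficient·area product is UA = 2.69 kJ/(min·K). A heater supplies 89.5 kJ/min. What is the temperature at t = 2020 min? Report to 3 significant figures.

Lumped-capacitance energy balance: M c_p dT/dt = UA(T_amb − T) + Q̇.
dT/dt = (T_ss − T)/τ with T_ss = T_amb + Q̇/UA = 19.3 + 89.5/2.69 = 52.571 °C, τ = M c_p/UA = 570·3.31/2.69 = 701.38 min.
Integrating: T(t) = T_ss + (T₀ − T_ss) e^(−t/τ).
T(2020) = 52.571 + (24.629)·0.056132 = 53.954 °C.

54.0 °C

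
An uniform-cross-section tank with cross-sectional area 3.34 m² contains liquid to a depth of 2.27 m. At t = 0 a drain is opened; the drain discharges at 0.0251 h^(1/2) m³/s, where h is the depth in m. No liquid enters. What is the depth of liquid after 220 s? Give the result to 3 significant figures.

A dh/dt = −Q_out = −0.0251 √h.
This is separable: 2 d(√h)/dt = −0.0251/A, so √h = √h₀ − (0.0251/(2A)) t.
√h = √2.27 − 0.0251·220/(2·3.34) = 1.5067 − 0.82665 = 0.68001.
h = 0.68001² = 0.46241 m.

0.462 m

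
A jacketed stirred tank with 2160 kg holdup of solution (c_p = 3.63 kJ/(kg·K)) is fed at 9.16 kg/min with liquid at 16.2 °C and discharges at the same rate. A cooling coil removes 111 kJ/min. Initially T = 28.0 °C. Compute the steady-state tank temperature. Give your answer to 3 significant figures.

12.9 °C

M c_p dT/dt = ṁ c_p (T_in − T) − Q̇.
At steady state dT/dt = 0 ⇒ T_ss = T_in − Q̇/(ṁ c_p) = 16.2 − 111/(9.16·3.63) = 12.862 °C.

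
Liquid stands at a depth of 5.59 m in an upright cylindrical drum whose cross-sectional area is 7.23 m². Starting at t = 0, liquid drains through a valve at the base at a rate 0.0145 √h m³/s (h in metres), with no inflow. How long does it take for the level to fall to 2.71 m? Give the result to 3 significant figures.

A dh/dt = −Q_out = −0.0145 √h.
Separate and integrate: 2(√h − √h₀) = −(0.0145/A) t.
t = 2A(√h₀ − √h)/0.0145 = 2·7.23·(√5.59 − √2.71)/0.0145
  = 14.460 × (2.3643 − 1.6462) / 0.0145 = 716.13 s.

716 s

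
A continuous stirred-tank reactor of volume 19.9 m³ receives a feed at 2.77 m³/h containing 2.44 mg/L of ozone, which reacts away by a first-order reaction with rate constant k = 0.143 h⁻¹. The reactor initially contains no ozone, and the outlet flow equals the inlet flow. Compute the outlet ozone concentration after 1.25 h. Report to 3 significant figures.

0.358 mg/L

Accumulation = in − out − consumed: V dC/dt = Q C_in − Q C − k V C.
dC/dt = (Q/V) C_in − (Q/V + k) C; effective rate a = Q/V + k = 0.13920 + 0.143 = 0.28220 h⁻¹.
C_ss = Q C_in/(Q + kV) = 1.2036 mg/L; C(t) = C_ss + (C₀ − C_ss) e^(−a t).
C(1.25) = 1.2036 + (-1.2036)·e^(−0.28220·1.25) = 1.2036 + (-1.2036)·0.70276 = 0.35775 mg/L.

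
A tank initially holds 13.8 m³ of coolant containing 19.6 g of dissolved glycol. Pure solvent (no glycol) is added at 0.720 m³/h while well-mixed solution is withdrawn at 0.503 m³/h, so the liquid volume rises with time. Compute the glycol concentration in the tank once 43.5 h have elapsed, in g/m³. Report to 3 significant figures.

Total volume: dV/dt = Q_in − Q_out = 0.21700 m³/h, so V(t) = 13.8 + 0.21700 t and V(43.5) = 23.239 m³.
No glycol enters, so dm/dt = −Q_out · (m/V).
dm/m = −Q_out dt/(V₀ + 0.21700 t); integrating gives ln(m/m₀) = −(Q_out/(Q_in−Q_out)) ln(V/V₀).
m = m₀ (V₀/V)^(Q_out/(Q_in−Q_out)) = 19.6 × (13.8/23.239)^(2.3180) = 5.8558 g.
C = m/V = 5.8558/23.239 = 0.25198 g/m³.

0.252 g/m³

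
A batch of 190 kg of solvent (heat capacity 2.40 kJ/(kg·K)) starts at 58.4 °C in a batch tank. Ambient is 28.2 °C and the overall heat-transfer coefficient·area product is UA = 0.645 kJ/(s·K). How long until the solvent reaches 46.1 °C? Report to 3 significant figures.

370 s

Lumped-capacitance energy balance: M c_p dT/dt = UA(T_amb − T).
τ = M c_p/UA = 706.98 s; T_ss = T_amb = 28.200 °C.
T(t) = T_ss + (T₀ − T_ss)e^(−t/τ); set T = 46.1:
t = −τ ln[(T − T_ss)/(T₀ − T_ss)] = −706.98 · ln(0.59272) = 369.78 s.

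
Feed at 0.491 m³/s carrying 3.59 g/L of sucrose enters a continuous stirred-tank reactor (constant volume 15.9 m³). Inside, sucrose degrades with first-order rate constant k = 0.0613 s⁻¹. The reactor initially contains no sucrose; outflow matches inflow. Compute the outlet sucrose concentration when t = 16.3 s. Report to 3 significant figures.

Species balance: V dC/dt = Q C_in − Q C − k V C.
This is linear with rate a = Q/V + k = 0.092181 s⁻¹.
C_ss = Q C_in/(Q + kV) = 1.2027 g/L; C(t) = C_ss + (C₀ − C_ss) e^(−a t).
C(16.3) = 1.2027 + (-1.2027)·e^(−0.092181·16.3) = 1.2027 + (-1.2027)·0.22256 = 0.93498 g/L.

0.935 g/L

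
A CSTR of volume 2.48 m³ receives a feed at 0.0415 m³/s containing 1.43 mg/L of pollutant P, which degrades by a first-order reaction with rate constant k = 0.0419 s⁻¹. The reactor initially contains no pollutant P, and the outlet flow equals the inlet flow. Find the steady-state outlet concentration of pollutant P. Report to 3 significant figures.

0.408 mg/L

Species balance: V dC/dt = Q C_in − Q C − k V C.
Steady state (dC/dt = 0): C_ss = Q C_in/(Q + kV) = C_in/(1 + kV/Q).
C_ss = 0.0415·1.43/(0.0415 + 0.0419·2.48) = 0.059345/0.14541 = 0.40812 mg/L.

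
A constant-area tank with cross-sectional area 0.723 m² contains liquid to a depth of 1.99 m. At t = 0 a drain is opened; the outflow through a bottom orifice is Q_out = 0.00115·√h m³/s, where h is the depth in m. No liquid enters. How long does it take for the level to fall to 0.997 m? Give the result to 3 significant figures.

518 s

Unsteady balance on liquid volume: A dh/dt = −0.00115 √h.
This is separable: 2 d(√h)/dt = −0.00115/A, so √h = √h₀ − (0.00115/(2A)) t.
t = 2A(√h₀ − √h)/0.00115 = 2·0.723·(√1.99 − √0.997)/0.00115
  = 1.4460 × (1.4107 − 0.99850) / 0.00115 = 518.26 s.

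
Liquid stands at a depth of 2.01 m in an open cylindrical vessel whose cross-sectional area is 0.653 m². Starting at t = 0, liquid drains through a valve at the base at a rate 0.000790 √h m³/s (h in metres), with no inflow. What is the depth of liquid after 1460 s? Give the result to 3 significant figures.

Accumulation of liquid (constant cross-section A): A dh/dt = −0.000790 √h.
This is separable: 2 d(√h)/dt = −0.000790/A, so √h = √h₀ − (0.000790/(2A)) t.
√h = √2.01 − 0.000790·1460/(2·0.653) = 1.4177 − 0.88315 = 0.53459.
h = 0.53459² = 0.28579 m.

0.286 m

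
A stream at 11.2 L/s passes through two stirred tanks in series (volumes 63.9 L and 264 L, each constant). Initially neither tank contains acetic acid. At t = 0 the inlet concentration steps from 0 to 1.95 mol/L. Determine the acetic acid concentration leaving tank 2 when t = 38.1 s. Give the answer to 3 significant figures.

1.44 mol/L

Time constants: τᵢ = Vᵢ/Q for each well-mixed tank.
τ₁ = 63.9/11.2 = 5.7054 s; τ₂ = 264/11.2 = 23.571 s.
Solving the cascade with C₁(0)=C₂(0)=0 gives C₂(t) = C_in[1 − (τ₁ e^(−t/τ₁) − τ₂ e^(−t/τ₂))/(τ₁ − τ₂)].
At t = 38.1: e^(−t/τ₁) = 0.0012584, e^(−t/τ₂) = 0.19862.
C₂ = 1.95·[1 − (5.7054·0.0012584 − 23.571·0.19862)/(-17.866)] = 1.95·0.73835 = 1.4398 mol/L.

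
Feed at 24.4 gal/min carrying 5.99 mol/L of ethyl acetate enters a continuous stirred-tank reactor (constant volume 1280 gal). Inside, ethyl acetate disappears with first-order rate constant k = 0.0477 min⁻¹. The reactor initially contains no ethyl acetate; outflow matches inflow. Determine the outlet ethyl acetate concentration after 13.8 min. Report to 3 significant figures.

Accumulation = in − out − consumed: V dC/dt = Q C_in − Q C − k V C.
dC/dt = (Q/V) C_in − (Q/V + k) C; effective rate a = Q/V + k = 0.019062 + 0.0477 = 0.066763 min⁻¹.
C_ss = Q C_in/(Q + kV) = 1.7103 mol/L; C(t) = C_ss + (C₀ − C_ss) e^(−a t).
C(13.8) = 1.7103 + (-1.7103)·e^(−0.066763·13.8) = 1.7103 + (-1.7103)·0.39799 = 1.0296 mol/L.

1.03 mol/L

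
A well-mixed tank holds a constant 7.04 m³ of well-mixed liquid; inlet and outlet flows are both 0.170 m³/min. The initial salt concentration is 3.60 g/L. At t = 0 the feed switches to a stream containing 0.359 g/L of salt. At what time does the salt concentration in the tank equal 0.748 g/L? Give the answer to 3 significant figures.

87.8 min

Species balance: V dC/dt = Q(C_in − C) ⇒ τ = V/Q = 41.412 min.
C(t) = C_in + (C₀ − C_in) e^(−t/τ). Set C = 0.748 and solve for t:
e^(−t/τ) = (C − C_in)/(C₀ − C_in) = (0.748 − 0.359)/(3.60 − 0.359) = 0.12002
t = −τ ln(…) = 41.412 × 2.1201 = 87.795 min.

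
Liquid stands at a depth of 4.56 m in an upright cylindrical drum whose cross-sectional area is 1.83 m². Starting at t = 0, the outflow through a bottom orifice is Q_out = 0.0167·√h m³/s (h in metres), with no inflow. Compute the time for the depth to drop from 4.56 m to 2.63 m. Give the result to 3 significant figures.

A dh/dt = −Q_out = −0.0167 √h.
Separate and integrate: 2(√h − √h₀) = −(0.0167/A) t.
t = 2A(√h₀ − √h)/0.0167 = 2·1.83·(√4.56 − √2.63)/0.0167
  = 3.6600 × (2.1354 − 1.6217) / 0.0167 = 112.58 s.

113 s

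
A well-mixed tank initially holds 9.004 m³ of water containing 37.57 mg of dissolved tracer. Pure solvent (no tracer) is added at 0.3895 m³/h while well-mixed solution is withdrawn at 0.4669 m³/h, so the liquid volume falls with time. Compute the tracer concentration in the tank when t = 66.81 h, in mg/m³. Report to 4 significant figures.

Let m(t) be the amount of tracer. Volume: V(t) = V₀ + (Q_in − Q_out) t = 9.004 − 0.0774000 t; V(66.81) = 3.83291 m³.
Species balance (pure solvent in): dm/dt = −Q_out · m/V(t).
dm/m = −Q_out dt/(V₀ − 0.0774000 t); integrating gives ln(m/m₀) = −(Q_out/(Q_in−Q_out)) ln(V/V₀).
m = m₀ (V₀/V)^(Q_out/(Q_in−Q_out)) = 37.57 × (9.004/3.83291)^(-6.03230) = 0.217479 mg.
C = m/V = 0.217479/3.83291 = 0.0567399 mg/m³.

0.05674 mg/m³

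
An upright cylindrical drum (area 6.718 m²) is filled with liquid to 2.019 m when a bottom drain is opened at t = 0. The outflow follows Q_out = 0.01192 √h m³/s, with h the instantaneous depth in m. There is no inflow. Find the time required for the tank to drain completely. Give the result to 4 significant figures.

1602 s

Unsteady balance on liquid volume: A dh/dt = −0.01192 √h.
∫ h^(−1/2) dh = −(0.01192/A) ∫ dt, giving 2√h = 2√h₀ − (0.01192/A) t.
Tank is empty when √h = 0: t_empty = 2A√h₀/0.01192.
t_empty = 2·6.718·√2.019/0.01192 = 13.4360·1.42092/0.01192 = 1601.63 s.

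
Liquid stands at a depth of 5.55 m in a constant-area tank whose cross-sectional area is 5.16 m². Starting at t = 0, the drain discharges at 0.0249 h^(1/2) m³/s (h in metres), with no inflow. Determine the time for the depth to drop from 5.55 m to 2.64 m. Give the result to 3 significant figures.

Unsteady balance on liquid volume: A dh/dt = −0.0249 √h.
∫ h^(−1/2) dh = −(0.0249/A) ∫ dt, giving 2√h = 2√h₀ − (0.0249/A) t.
t = 2A(√h₀ − √h)/0.0249 = 2·5.16·(√5.55 − √2.64)/0.0249
  = 10.320 × (2.3558 − 1.6248) / 0.0249 = 302.98 s.

303 s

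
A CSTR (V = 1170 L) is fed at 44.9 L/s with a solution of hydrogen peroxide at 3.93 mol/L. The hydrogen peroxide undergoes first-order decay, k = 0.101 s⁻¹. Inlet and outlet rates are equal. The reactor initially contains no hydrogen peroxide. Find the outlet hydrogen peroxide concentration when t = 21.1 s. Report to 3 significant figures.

1.02 mol/L

Species balance: V dC/dt = Q C_in − Q C − k V C.
This is linear with rate a = Q/V + k = 0.13938 s⁻¹.
C_ss = Q C_in/(Q + kV) = 1.0821 mol/L; C(t) = C_ss + (C₀ − C_ss) e^(−a t).
C(21.1) = 1.0821 + (-1.0821)·e^(−0.13938·21.1) = 1.0821 + (-1.0821)·0.052822 = 1.0249 mol/L.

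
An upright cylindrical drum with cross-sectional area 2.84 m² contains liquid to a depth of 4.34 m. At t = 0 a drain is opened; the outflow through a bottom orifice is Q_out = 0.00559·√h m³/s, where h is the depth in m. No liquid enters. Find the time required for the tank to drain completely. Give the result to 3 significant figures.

With no inflow, A dh/dt = −0.00559 √h.
∫ h^(−1/2) dh = −(0.00559/A) ∫ dt, giving 2√h = 2√h₀ − (0.00559/A) t.
Set h = 0: 2√h₀ = (0.00559/A) t_empty ⇒ t_empty = 2A√h₀/0.00559.
t_empty = 2·2.84·√4.34/0.00559 = 5.6800·2.0833/0.00559 = 2116.8 s.

2120 s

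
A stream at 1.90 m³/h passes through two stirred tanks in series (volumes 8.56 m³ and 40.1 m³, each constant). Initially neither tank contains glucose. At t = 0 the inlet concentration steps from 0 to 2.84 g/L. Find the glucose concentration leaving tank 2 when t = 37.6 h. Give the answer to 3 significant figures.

2.23 g/L

Each tank obeys Vᵢ dCᵢ/dt = Q(Cᵢ₋₁ − Cᵢ), so τᵢ = Vᵢ/Q.
τ₁ = 8.56/1.90 = 4.5053 h; τ₂ = 40.1/1.90 = 21.105 h.
Solving the cascade with C₁(0)=C₂(0)=0 gives C₂(t) = C_in[1 − (τ₁ e^(−t/τ₁) − τ₂ e^(−t/τ₂))/(τ₁ − τ₂)].
At t = 37.6: e^(−t/τ₁) = 0.00023739, e^(−t/τ₂) = 0.16838.
C₂ = 2.84·[1 − (4.5053·0.00023739 − 21.105·0.16838)/(-16.600)] = 2.84·0.78599 = 2.2322 g/L.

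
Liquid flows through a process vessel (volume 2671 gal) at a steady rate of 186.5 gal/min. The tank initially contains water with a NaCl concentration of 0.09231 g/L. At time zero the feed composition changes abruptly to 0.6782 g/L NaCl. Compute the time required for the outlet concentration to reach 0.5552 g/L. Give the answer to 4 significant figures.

22.36 min

Species balance: V dC/dt = Q(C_in − C) ⇒ τ = V/Q = 14.3217 min.
C(t) = C_in + (C₀ − C_in) e^(−t/τ). Set C = 0.5552 and solve for t:
e^(−t/τ) = (C − C_in)/(C₀ − C_in) = (0.5552 − 0.6782)/(0.09231 − 0.6782) = 0.209937
t = −τ ln(…) = 14.3217 × 1.56095 = 22.3554 min.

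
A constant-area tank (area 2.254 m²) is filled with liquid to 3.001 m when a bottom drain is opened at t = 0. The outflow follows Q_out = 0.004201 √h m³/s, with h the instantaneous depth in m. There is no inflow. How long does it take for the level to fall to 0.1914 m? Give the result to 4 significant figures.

1389 s

Volume balance on the tank: A dh/dt = −0.004201 √h.
∫ h^(−1/2) dh = −(0.004201/A) ∫ dt, giving 2√h = 2√h₀ − (0.004201/A) t.
t = 2A(√h₀ − √h)/0.004201 = 2·2.254·(√3.001 − √0.1914)/0.004201
  = 4.50800 × (1.73234 − 0.437493) / 0.004201 = 1389.47 s.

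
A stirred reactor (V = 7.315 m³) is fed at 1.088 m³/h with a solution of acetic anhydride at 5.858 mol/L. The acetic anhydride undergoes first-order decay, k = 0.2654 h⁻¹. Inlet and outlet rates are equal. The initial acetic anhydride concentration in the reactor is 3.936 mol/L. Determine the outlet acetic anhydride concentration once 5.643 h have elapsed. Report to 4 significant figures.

V dC/dt = Q(C_in − C) − k V C.
This is linear with rate a = Q/V + k = 0.414135 h⁻¹.
C_ss = Q C_in/(Q + kV) = 2.10388 mol/L; C(t) = C_ss + (C₀ − C_ss) e^(−a t).
C(5.643) = 2.10388 + (1.83212)·e^(−0.414135·5.643) = 2.10388 + (1.83212)·0.0966203 = 2.28090 mol/L.

2.281 mol/L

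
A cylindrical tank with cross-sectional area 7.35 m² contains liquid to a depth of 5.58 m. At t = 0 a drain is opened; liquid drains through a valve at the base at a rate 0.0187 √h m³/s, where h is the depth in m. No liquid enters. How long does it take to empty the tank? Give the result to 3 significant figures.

1860 s

Volume balance on the tank: A dh/dt = −0.0187 √h.
This is separable: 2 d(√h)/dt = −0.0187/A, so √h = √h₀ − (0.0187/(2A)) t.
Set h = 0: 2√h₀ = (0.0187/A) t_empty ⇒ t_empty = 2A√h₀/0.0187.
t_empty = 2·7.35·√5.58/0.0187 = 14.700·2.3622/0.0187 = 1856.9 s.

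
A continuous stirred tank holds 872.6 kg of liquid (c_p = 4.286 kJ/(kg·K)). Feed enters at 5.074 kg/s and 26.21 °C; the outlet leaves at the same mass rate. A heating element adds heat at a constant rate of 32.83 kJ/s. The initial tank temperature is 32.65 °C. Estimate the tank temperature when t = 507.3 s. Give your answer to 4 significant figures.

27.98 °C

M c_p dT/dt = ṁ c_p (T_in − T) + Q̇.
Rearrange: dT/dt = (T_ss − T)/τ with τ = M/ṁ = 171.975 s and T_ss = T_in + Q̇/(ṁ c_p) = 27.7196 °C.
This is linear first-order; T(t) = T_ss + (T₀ − T_ss) e^(−t/τ).
T(507.3) = 27.7196 + (4.93038)·e^(−507.3/171.975) = 27.7196 + (4.93038)·0.0523475 = 27.9777 °C.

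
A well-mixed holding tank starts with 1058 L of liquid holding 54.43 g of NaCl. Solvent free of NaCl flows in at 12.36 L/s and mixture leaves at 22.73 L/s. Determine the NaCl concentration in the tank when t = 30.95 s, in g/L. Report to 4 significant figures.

0.03344 g/L

Total volume: dV/dt = Q_in − Q_out = -10.3700 L/s, so V(t) = 1058 − 10.3700 t and V(30.95) = 737.048 L.
No NaCl enters, so dm/dt = −Q_out · (m/V).
dm/m = −Q_out dt/(V₀ − 10.3700 t); integrating gives ln(m/m₀) = −(Q_out/(Q_in−Q_out)) ln(V/V₀).
m = m₀ (V₀/V)^(Q_out/(Q_in−Q_out)) = 54.43 × (1058/737.048)^(-2.19190) = 24.6452 g.
C = m/V = 24.6452/737.048 = 0.0334377 g/L.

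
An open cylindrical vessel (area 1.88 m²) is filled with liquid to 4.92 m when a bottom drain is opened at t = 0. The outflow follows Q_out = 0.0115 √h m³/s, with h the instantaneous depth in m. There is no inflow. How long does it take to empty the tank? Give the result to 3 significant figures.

725 s

Unsteady balance on liquid volume: A dh/dt = −0.0115 √h.
This is separable: 2 d(√h)/dt = −0.0115/A, so √h = √h₀ − (0.0115/(2A)) t.
Tank is empty when √h = 0: t_empty = 2A√h₀/0.0115.
t_empty = 2·1.88·√4.92/0.0115 = 3.7600·2.2181/0.0115 = 725.22 s.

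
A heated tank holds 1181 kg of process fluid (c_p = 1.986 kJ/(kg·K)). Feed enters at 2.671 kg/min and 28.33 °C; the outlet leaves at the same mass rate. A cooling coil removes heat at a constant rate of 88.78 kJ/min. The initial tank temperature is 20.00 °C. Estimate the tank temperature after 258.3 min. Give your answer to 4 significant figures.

16.28 °C

Energy balance: M c_p dT/dt = ṁ c_p (T_in − T) − 88.78.
Rearrange: dT/dt = (T_ss − T)/τ with τ = M/ṁ = 442.156 min and T_ss = T_in − Q̇/(ṁ c_p) = 11.5936 °C.
Integrating: T(t) = T_ss + (T₀ − T_ss) e^(−t/τ).
T(258.3) = 11.5936 + (8.40640)·e^(−258.3/442.156) = 11.5936 + (8.40640)·0.557562 = 16.2807 °C.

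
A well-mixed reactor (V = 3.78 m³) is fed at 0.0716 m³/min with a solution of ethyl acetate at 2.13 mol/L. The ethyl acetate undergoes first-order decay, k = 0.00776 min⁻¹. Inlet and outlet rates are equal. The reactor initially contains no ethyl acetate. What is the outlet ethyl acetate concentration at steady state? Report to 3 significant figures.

Accumulation = in − out − consumed: V dC/dt = Q C_in − Q C − k V C.
Steady state (dC/dt = 0): C_ss = Q C_in/(Q + kV) = C_in/(1 + kV/Q).
C_ss = 0.0716·2.13/(0.0716 + 0.00776·3.78) = 0.15251/0.10093 = 1.5110 mol/L.

1.51 mol/L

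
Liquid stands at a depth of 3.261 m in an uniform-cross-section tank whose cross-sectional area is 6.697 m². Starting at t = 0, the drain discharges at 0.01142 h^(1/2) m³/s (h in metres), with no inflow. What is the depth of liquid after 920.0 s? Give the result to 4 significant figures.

1.043 m

A dh/dt = −Q_out = −0.01142 √h.
∫ h^(−1/2) dh = −(0.01142/A) ∫ dt, giving 2√h = 2√h₀ − (0.01142/A) t.
√h = √3.261 − 0.01142·920.0/(2·6.697) = 1.80582 − 0.784411 = 1.02141.
h = 1.02141² = 1.04328 m.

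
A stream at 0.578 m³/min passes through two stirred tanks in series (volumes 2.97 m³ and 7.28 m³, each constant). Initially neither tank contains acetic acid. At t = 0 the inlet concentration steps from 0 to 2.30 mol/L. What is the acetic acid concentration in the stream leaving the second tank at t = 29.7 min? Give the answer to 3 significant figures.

Time constants: τᵢ = Vᵢ/Q for each well-mixed tank.
τ₁ = 2.97/0.578 = 5.1384 min; τ₂ = 7.28/0.578 = 12.595 min.
Solving the cascade with C₁(0)=C₂(0)=0 gives C₂(t) = C_in[1 − (τ₁ e^(−t/τ₁) − τ₂ e^(−t/τ₂))/(τ₁ − τ₂)].
At t = 29.7: e^(−t/τ₁) = 0.0030887, e^(−t/τ₂) = 0.094605.
C₂ = 2.30·[1 − (5.1384·0.0030887 − 12.595·0.094605)/(-7.4567)] = 2.30·0.84233 = 1.9374 mol/L.

1.94 mol/L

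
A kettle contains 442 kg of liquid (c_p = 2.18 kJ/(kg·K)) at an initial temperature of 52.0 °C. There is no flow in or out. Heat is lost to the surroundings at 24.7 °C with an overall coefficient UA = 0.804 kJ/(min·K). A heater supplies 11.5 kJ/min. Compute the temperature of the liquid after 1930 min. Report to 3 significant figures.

M c_p dT/dt = −UA(T − T_amb) + Q̇.
dT/dt = (T_ss − T)/τ with T_ss = T_amb + Q̇/UA = 24.7 + 11.5/0.804 = 39.003 °C, τ = M c_p/UA = 442·2.18/0.804 = 1198.5 min.
This is linear first-order; T(t) = T_ss + (T₀ − T_ss) e^(−t/τ).
T(1930) = 39.003 + (12.997)·0.19981 = 41.600 °C.

41.6 °C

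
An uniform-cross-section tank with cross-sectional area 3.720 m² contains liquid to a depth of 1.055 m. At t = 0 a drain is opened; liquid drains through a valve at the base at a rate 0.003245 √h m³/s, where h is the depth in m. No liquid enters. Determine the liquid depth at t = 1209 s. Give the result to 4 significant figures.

0.2498 m

Unsteady balance on liquid volume: A dh/dt = −0.003245 √h.
This is separable: 2 d(√h)/dt = −0.003245/A, so √h = √h₀ − (0.003245/(2A)) t.
√h = √1.055 − 0.003245·1209/(2·3.720) = 1.02713 − 0.527312 = 0.499819.
h = 0.499819² = 0.249819 m.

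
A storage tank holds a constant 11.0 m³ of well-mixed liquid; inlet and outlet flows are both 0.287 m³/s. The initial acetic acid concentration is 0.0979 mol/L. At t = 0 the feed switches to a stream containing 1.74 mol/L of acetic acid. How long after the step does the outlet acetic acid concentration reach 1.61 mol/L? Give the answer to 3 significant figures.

Species balance: V dC/dt = Q(C_in − C) ⇒ τ = V/Q = 38.328 s.
C(t) = C_in + (C₀ − C_in) e^(−t/τ). Set C = 1.61 and solve for t:
e^(−t/τ) = (C − C_in)/(C₀ − C_in) = (1.61 − 1.74)/(0.0979 − 1.74) = 0.079167
t = −τ ln(…) = 38.328 × 2.5362 = 97.206 s.

97.2 s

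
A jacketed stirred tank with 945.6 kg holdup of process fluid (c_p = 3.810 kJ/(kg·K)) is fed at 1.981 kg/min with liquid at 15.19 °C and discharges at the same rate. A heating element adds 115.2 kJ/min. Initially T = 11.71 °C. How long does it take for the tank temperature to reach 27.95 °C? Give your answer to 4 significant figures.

Unsteady energy balance on the tank contents: M c_p dT/dt = ṁ c_p (T_in − T) + 115.2.
τ = M/ṁ = 477.335 min; T_ss = T_in + Q̇/(ṁ c_p) = 30.4531 °C.
T(t) = T_ss + (T₀ − T_ss) e^(−t/τ). Set T = 27.95:
e^(−t/τ) = (27.95 − 30.4531)/(11.71 − 30.4531) = 0.133548
t = −477.335 · ln(0.133548) = 961.014 min.

961.0 min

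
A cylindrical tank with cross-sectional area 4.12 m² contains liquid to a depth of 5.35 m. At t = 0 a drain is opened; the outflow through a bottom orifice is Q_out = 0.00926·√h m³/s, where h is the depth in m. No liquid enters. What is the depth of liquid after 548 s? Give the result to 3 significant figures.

Volume balance on the tank: A dh/dt = −0.00926 √h.
Separate and integrate: 2(√h − √h₀) = −(0.00926/A) t.
√h = √5.35 − 0.00926·548/(2·4.12) = 2.3130 − 0.61583 = 1.6972.
h = 1.6972² = 2.8804 m.

2.88 m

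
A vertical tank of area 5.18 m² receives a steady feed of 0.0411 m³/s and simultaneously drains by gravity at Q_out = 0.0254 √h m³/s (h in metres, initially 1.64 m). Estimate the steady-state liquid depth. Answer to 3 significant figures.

2.62 m

Level balance: A dh/dt = 0.0411 − 0.0254 √h. Setting dh/dt = 0:
Q_in = 0.0254 √h_ss ⇒ √h_ss = 0.0411/0.0254 = 1.6181.
h_ss = 1.6181² = 2.6183 m. (Since h₀ = 1.64 m < h_ss, the level will rise toward this value.)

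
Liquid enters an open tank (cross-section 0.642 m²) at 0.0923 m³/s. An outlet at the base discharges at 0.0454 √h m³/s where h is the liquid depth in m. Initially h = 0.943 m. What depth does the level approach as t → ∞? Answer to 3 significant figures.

A dh/dt = Q_in − 0.0454 √h. Steady state requires inflow = outflow:
Q_in = 0.0454 √h_ss ⇒ √h_ss = 0.0923/0.0454 = 2.0330.
h_ss = 2.0330² = 4.1333 m. (Since h₀ = 0.943 m < h_ss, the level will rise toward this value.)

4.13 m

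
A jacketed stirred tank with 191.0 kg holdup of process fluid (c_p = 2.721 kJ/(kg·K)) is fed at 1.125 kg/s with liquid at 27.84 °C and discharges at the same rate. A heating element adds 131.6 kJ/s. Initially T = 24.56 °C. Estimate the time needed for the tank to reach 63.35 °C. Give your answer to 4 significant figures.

M c_p dT/dt = ṁ c_p (T_in − T) + Q̇.
τ = M/ṁ = 169.778 s; T_ss = T_in + Q̇/(ṁ c_p) = 70.8307 °C.
T(t) = T_ss + (T₀ − T_ss) e^(−t/τ). Set T = 63.35:
e^(−t/τ) = (63.35 − 70.8307)/(24.56 − 70.8307) = 0.161673
t = −169.778 · ln(0.161673) = 309.366 s.

309.4 s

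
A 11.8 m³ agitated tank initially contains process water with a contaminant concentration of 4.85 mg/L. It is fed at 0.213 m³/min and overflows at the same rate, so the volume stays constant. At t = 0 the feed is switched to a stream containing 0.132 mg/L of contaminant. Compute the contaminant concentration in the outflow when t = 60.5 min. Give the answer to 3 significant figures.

1.71 mg/L

Species balance on the tank: V dC/dt = Q(C_in − C).
Rewrite as dC/dt + C/τ = C_in/τ, τ = V/Q = 55.399 min.
Solution: C(t) = C_in + (C₀ − C_in) e^(−t/τ).
C(60.5) = 0.132 + (4.85 − 0.132)·e^(−60.5/55.399) = 0.132 + (4.7180)·0.33552 = 1.7150 mg/L.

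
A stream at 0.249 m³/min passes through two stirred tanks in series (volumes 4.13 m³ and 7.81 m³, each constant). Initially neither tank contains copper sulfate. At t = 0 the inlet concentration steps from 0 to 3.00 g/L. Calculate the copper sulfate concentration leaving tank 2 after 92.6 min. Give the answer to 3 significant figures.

2.68 g/L

Time constants: τᵢ = Vᵢ/Q for each well-mixed tank.
τ₁ = 4.13/0.249 = 16.586 min; τ₂ = 7.81/0.249 = 31.365 min.
Tank 1: C₁ = C_in(1 − e^(−t/τ₁)). Tank 2 (τ₁ ≠ τ₂): C₂ = C_in[1 − (τ₁ e^(−t/τ₁) − τ₂ e^(−t/τ₂))/(τ₁ − τ₂)].
At t = 92.6: e^(−t/τ₁) = 0.0037616, e^(−t/τ₂) = 0.052220.
C₂ = 3.00·[1 − (16.586·0.0037616 − 31.365·0.052220)/(-14.779)] = 3.00·0.89340 = 2.6802 g/L.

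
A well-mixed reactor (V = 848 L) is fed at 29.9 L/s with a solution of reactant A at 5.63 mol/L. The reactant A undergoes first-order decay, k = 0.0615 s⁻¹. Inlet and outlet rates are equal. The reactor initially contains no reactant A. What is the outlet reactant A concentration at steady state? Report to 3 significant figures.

Species balance: V dC/dt = Q C_in − Q C − k V C.
Steady state (dC/dt = 0): C_ss = Q C_in/(Q + kV) = C_in/(1 + kV/Q).
C_ss = 29.9·5.63/(29.9 + 0.0615·848) = 168.34/82.052 = 2.0516 mol/L.

2.05 mol/L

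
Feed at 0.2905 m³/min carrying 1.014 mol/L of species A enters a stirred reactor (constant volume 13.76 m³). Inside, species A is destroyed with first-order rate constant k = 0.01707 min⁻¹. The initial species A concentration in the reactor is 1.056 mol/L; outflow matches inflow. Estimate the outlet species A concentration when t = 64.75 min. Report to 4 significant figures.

0.6025 mol/L

Species balance: V dC/dt = Q C_in − Q C − k V C.
This is linear with rate a = Q/V + k = 0.0381819 min⁻¹.
C_ss = Q C_in/(Q + kV) = 0.560671 mol/L; C(t) = C_ss + (C₀ − C_ss) e^(−a t).
C(64.75) = 0.560671 + (0.495329)·e^(−0.0381819·64.75) = 0.560671 + (0.495329)·0.0843923 = 0.602473 mol/L.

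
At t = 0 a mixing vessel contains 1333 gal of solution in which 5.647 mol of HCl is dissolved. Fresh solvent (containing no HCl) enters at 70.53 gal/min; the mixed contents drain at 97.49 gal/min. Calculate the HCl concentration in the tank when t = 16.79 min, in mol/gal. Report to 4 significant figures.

0.001431 mol/gal

Total volume: dV/dt = Q_in − Q_out = -26.9600 gal/min, so V(t) = 1333 − 26.9600 t and V(16.79) = 880.342 gal.
No HCl enters, so dm/dt = −Q_out · (m/V).
dm/m = −Q_out dt/(V₀ − 26.9600 t); integrating gives ln(m/m₀) = −(Q_out/(Q_in−Q_out)) ln(V/V₀).
m = m₀ (V₀/V)^(Q_out/(Q_in−Q_out)) = 5.647 × (1333/880.342)^(-3.61610) = 1.25972 mol.
C = m/V = 1.25972/880.342 = 0.00143094 mol/gal.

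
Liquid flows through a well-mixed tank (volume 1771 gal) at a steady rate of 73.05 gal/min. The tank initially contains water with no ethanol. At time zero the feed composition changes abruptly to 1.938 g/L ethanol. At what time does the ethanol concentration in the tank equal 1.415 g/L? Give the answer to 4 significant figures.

31.76 min

Species balance: V dC/dt = Q(C_in − C) ⇒ τ = V/Q = 24.2437 min.
C(t) = C_in + (C₀ − C_in) e^(−t/τ). Set C = 1.415 and solve for t:
e^(−t/τ) = (C − C_in)/(C₀ − C_in) = (1.415 − 1.938)/(0 − 1.938) = 0.269866
t = −τ ln(…) = 24.2437 × 1.30983 = 31.7551 min.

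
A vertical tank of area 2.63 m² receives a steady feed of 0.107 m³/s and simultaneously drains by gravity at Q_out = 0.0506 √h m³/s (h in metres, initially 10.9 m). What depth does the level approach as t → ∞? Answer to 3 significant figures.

Level balance: A dh/dt = 0.107 − 0.0506 √h. Setting dh/dt = 0:
Q_in = 0.0506 √h_ss ⇒ √h_ss = 0.107/0.0506 = 2.1146.
h_ss = 2.1146² = 4.4716 m. (Since h₀ = 10.9 m > h_ss, the level will fall toward this value.)

4.47 m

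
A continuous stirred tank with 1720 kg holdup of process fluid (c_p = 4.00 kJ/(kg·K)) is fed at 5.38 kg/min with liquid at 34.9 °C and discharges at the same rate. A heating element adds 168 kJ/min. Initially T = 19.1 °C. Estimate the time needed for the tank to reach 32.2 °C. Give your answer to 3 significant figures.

M c_p dT/dt = ṁ c_p (T_in − T) + Q̇.
τ = M/ṁ = 319.70 min; T_ss = T_in + Q̇/(ṁ c_p) = 42.707 °C.
T(t) = T_ss + (T₀ − T_ss) e^(−t/τ). Set T = 32.2:
e^(−t/τ) = (32.2 − 42.707)/(19.1 − 42.707) = 0.44507
t = −319.70 · ln(0.44507) = 258.80 min.

259 min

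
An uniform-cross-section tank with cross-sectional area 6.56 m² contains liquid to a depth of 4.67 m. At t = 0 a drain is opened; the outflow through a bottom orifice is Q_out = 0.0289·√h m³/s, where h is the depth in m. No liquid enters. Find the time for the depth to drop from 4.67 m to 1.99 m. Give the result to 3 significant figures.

With no inflow, A dh/dt = −0.0289 √h.
Separate and integrate: 2(√h − √h₀) = −(0.0289/A) t.
t = 2A(√h₀ − √h)/0.0289 = 2·6.56·(√4.67 − √1.99)/0.0289
  = 13.120 × (2.1610 − 1.4107) / 0.0289 = 340.64 s.

341 s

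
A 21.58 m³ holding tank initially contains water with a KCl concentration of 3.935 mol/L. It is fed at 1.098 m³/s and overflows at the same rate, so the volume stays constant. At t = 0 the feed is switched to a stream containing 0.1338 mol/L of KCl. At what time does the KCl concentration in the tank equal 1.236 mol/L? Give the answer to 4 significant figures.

24.33 s

Unsteady species balance (constant V, well mixed): V dC/dt = Q(C_in − C), so τ = V/Q = 19.6539 s.
C(t) = C_in + (C₀ − C_in) e^(−t/τ). Set C = 1.236 and solve for t:
e^(−t/τ) = (C − C_in)/(C₀ − C_in) = (1.236 − 0.1338)/(3.935 − 0.1338) = 0.289961
t = −τ ln(…) = 19.6539 × 1.23801 = 24.3317 s.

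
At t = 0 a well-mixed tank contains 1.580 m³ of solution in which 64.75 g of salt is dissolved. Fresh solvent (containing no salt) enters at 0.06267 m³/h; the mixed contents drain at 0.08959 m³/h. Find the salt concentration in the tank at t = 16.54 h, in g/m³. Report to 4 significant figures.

18.96 g/m³

Total volume: dV/dt = Q_in − Q_out = -0.0269200 m³/h, so V(t) = 1.580 − 0.0269200 t and V(16.54) = 1.13474 m³.
No salt enters, so dm/dt = −Q_out · (m/V).
dm/m = −Q_out dt/(V₀ − 0.0269200 t); integrating gives ln(m/m₀) = −(Q_out/(Q_in−Q_out)) ln(V/V₀).
m = m₀ (V₀/V)^(Q_out/(Q_in−Q_out)) = 64.75 × (1.580/1.13474)^(-3.32801) = 21.5182 g.
C = m/V = 21.5182/1.13474 = 18.9631 g/m³.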